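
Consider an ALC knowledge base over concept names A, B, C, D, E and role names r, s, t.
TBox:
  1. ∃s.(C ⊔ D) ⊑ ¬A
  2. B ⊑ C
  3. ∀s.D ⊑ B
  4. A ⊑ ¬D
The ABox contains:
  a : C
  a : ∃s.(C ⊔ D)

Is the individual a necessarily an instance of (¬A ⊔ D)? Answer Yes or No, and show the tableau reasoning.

1. a : (¬A ⊔ D)?  L(a) = {C, ∃s.(C ⊔ D)} ∪ {(A ⊓ ¬D)}
   clash {A, ¬A} at a — a ∈ (¬A ⊔ D)
2. Hence a : (¬A ⊔ D): entailed.

Yes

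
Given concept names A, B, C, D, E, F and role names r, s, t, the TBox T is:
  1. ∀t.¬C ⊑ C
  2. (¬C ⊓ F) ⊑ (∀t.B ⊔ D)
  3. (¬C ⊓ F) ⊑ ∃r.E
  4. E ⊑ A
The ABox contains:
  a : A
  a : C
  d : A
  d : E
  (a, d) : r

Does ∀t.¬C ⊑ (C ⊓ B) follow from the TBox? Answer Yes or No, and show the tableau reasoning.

No

1. ∀t.¬C ⊑ (C ⊓ B)  ⇔  (∀t.¬C ⊓ (¬C ⊔ ¬B)) unsat w.r.t. T
   apply at x₀: ∀t.¬C⊑C
   open: L(x₀) ⊇ {C, ¬B, ¬E, ∀t.¬C}
2. Hence ∀t.¬C ⊑ (C ⊓ B): not entailed.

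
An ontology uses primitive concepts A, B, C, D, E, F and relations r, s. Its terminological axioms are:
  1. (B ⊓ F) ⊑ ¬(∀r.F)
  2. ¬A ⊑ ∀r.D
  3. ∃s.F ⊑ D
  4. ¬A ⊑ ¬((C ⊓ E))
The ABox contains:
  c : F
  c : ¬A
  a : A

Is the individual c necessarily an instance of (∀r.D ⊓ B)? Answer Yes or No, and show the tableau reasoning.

1. c : (∀r.D ⊓ B)?  L(c) = {F, ¬A} ∪ {(∃r.¬D ⊔ ¬B)}
   apply at c: ¬A⊑∀r.D; ¬A⊑¬((C ⊓ E))
   open: L(c) ⊇ {F, ¬A, ¬B, ¬C, ∀r.D, …} — c ∉ (∀r.D ⊓ B) possible
2. Hence c : (∀r.D ⊓ B): not entailed.

No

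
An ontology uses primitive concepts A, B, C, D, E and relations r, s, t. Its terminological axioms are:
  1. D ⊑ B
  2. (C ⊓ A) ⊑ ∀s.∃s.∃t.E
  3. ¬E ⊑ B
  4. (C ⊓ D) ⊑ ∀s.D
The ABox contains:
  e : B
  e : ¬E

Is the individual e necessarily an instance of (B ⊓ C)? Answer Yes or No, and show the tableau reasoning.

1. e : (B ⊓ C)?  L(e) = {B, ¬E} ∪ {(¬B ⊔ ¬C)}
   open: L(e) ⊇ {B, ¬C, ¬E} — e ∉ (B ⊓ C) possible
2. Hence e : (B ⊓ C): not entailed.

No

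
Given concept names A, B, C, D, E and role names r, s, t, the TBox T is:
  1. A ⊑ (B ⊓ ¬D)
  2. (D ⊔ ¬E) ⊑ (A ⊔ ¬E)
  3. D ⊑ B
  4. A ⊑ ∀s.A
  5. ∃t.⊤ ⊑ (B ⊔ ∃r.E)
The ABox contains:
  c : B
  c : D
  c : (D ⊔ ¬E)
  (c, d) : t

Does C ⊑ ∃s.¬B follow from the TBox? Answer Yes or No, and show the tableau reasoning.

1. C ⊑ ∃s.¬B  ⇔  (C ⊓ ∀s.B) unsat w.r.t. T
   open: L(x₀) ⊇ {C, E, ¬A, ¬D, ∀s.B, …}
2. Hence C ⊑ ∃s.¬B: not entailed.

No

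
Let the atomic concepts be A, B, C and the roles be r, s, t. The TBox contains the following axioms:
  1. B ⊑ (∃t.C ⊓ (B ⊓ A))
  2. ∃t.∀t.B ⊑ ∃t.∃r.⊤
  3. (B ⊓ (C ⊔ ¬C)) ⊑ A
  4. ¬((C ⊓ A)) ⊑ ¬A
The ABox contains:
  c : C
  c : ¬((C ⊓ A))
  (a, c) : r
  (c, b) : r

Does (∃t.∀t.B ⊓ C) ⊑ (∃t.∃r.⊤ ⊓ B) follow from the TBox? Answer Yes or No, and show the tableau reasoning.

1. (∃t.∀t.B ⊓ C) ⊑ (∃t.∃r.⊤ ⊓ B)  ⇔  ((∃t.∀t.B ⊓ C) ⊓ (∀t.∀r.⊥ ⊔ ¬B)) unsat w.r.t. T
   apply at x₀: ∃t.∀t.B⊑∃t.∃r.⊤
   open: L(x₀) ⊇ {A, C, ¬B, ∃t.∀t.B, ∃t.∃r.⊤} (+ ∃-successors)
2. Hence (∃t.∀t.B ⊓ C) ⊑ (∃t.∃r.⊤ ⊓ B): not entailed.

No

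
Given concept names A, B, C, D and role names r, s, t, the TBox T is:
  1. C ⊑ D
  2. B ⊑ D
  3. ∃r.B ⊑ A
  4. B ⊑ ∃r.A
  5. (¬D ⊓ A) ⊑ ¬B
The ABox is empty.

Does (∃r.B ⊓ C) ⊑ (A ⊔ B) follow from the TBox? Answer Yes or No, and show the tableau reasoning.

1. (∃r.B ⊓ C) ⊑ (A ⊔ B)  ⇔  ((∃r.B ⊓ C) ⊓ (¬A ⊓ ¬B)) unsat w.r.t. T
   all branches close; clash {A, ¬A} at x₀
2. Hence (∃r.B ⊓ C) ⊑ (A ⊔ B): entailed.

Yes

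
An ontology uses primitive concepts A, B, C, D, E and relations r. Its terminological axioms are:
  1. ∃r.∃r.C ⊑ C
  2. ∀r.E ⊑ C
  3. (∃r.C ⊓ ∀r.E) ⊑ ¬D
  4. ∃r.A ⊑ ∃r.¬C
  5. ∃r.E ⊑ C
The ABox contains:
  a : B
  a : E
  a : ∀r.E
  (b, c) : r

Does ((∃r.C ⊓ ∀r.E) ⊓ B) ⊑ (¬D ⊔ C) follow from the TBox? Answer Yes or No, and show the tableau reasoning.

Yes

1. ((∃r.C ⊓ ∀r.E) ⊓ B) ⊑ (¬D ⊔ C)  ⇔  (((∃r.C ⊓ ∀r.E) ⊓ B) ⊓ (D ⊓ ¬C)) unsat w.r.t. T
   all branches close; clash {C, ¬C} at x₀
2. Hence ((∃r.C ⊓ ∀r.E) ⊓ B) ⊑ (¬D ⊔ C): entailed.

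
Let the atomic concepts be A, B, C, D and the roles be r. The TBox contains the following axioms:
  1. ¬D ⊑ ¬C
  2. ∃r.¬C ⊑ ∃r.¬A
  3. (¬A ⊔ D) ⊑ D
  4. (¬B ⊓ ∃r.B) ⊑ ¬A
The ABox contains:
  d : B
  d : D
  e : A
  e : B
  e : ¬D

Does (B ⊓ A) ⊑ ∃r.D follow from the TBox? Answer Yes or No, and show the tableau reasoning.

No

1. (B ⊓ A) ⊑ ∃r.D  ⇔  ((B ⊓ A) ⊓ ∀r.¬D) unsat w.r.t. T
   open: L(x₀) ⊇ {A, B, D, ∀r.C, ∀r.¬D}
2. Hence (B ⊓ A) ⊑ ∃r.D: not entailed.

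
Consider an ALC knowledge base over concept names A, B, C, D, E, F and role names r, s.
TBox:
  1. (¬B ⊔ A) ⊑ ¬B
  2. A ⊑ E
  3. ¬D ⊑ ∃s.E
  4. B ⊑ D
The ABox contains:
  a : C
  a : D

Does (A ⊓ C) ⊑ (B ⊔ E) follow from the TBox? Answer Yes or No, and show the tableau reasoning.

Yes

1. (A ⊓ C) ⊑ (B ⊔ E)  ⇔  ((A ⊓ C) ⊓ (¬B ⊓ ¬E)) unsat w.r.t. T
   all branches close; clash {E, ¬E} at x₀
2. Hence (A ⊓ C) ⊑ (B ⊔ E): entailed.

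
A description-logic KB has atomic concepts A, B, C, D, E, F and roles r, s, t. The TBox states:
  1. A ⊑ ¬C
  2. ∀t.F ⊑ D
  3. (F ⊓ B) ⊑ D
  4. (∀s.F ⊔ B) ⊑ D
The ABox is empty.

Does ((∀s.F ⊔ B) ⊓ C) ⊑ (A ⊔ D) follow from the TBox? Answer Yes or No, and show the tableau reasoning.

1. ((∀s.F ⊔ B) ⊓ C) ⊑ (A ⊔ D)  ⇔  (((∀s.F ⊔ B) ⊓ C) ⊓ (¬A ⊓ ¬D)) unsat w.r.t. T
   all branches close; clash {D, ¬D} at x₀
2. Hence ((∀s.F ⊔ B) ⊓ C) ⊑ (A ⊔ D): entailed.

Yes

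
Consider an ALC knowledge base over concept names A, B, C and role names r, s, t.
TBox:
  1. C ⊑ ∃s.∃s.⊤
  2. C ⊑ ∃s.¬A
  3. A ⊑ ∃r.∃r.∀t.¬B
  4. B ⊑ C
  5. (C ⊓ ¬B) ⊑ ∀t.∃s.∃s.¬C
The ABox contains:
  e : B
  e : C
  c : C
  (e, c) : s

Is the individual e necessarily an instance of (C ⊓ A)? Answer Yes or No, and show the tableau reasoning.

No

1. e : (C ⊓ A)?  L(e) = {B, C} ∪ {(¬C ⊔ ¬A)}
   apply at e: C⊑∃s.∃s.⊤; C⊑∃s.¬A
   open: L(e) ⊇ {B, C, ¬A, ∃s.¬A, ∃s.∃s.⊤} (+ ∃-successors) — e ∉ (C ⊓ A) possible
2. Hence e : (C ⊓ A): not entailed.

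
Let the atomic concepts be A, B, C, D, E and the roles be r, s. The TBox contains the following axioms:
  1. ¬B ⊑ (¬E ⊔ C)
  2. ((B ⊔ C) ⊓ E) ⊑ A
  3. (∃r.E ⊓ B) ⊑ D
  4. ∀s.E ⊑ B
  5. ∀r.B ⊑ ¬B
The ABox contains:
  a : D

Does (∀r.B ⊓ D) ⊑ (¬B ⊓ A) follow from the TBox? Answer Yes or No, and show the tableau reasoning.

No

1. (∀r.B ⊓ D) ⊑ (¬B ⊓ A)  ⇔  ((∀r.B ⊓ D) ⊓ (B ⊔ ¬A)) unsat w.r.t. T
   apply at x₀: ∀r.B⊑¬B
   open: L(x₀) ⊇ {D, ¬A, ¬B, ¬E, ∀r.B, …} (+ ∃-successors)
2. Hence (∀r.B ⊓ D) ⊑ (¬B ⊓ A): not entailed.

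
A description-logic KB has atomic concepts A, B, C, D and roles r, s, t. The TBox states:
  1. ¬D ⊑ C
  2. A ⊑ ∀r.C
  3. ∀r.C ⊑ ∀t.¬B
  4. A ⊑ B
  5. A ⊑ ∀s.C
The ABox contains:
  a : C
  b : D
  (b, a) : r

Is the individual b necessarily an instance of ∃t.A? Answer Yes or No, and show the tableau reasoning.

1. b : ∃t.A?  L(b) = {D} ∪ {∀t.¬A}
   open: L(b) ⊇ {D, ¬A, ∀t.¬A, ∃r.¬C} (+ ∃-successors) — b ∉ ∃t.A possible
2. Hence b : ∃t.A: not entailed.

No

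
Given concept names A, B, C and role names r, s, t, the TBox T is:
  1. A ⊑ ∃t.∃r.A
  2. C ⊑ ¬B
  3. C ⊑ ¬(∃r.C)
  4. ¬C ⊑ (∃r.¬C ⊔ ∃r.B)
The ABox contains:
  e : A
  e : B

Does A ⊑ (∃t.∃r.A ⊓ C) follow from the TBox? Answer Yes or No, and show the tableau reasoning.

No

1. A ⊑ (∃t.∃r.A ⊓ C)  ⇔  (A ⊓ (∀t.∀r.¬A ⊔ ¬C)) unsat w.r.t. T
   apply at x₀: A⊑∃t.∃r.A
   open: L(x₀) ⊇ {A, ¬C, ∃r.¬C, ∃t.∃r.A} (+ ∃-successors)
2. Hence A ⊑ (∃t.∃r.A ⊓ C): not entailed.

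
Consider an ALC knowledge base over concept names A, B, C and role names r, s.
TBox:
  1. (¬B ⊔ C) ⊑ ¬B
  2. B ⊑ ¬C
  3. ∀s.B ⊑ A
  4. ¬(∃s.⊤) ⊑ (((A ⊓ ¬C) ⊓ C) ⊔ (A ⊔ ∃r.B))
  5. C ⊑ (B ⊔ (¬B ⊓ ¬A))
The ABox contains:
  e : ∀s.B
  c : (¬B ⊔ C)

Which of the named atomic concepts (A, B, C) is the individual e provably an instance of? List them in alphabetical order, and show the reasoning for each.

1. e : A?  L(e) = {∀s.B} ∪ {¬A}
   clash {A, ¬A} at e — e ∈ A
2. e : B?  L(e) = {∀s.B} ∪ {¬B}
   apply at e: ∀s.B⊑A
   open: L(e) ⊇ {A, ¬B, ¬C, ∀s.B, ∃s.⊤} (+ ∃-successors) — e ∉ B possible
3. e : C?  L(e) = {∀s.B} ∪ {¬C}
   apply at e: ∀s.B⊑A
   open: L(e) ⊇ {A, B, ¬C, ∀s.B, ∃s.⊤} (+ ∃-successors) — e ∉ C possible
4. Entailed for e: {A}

{A}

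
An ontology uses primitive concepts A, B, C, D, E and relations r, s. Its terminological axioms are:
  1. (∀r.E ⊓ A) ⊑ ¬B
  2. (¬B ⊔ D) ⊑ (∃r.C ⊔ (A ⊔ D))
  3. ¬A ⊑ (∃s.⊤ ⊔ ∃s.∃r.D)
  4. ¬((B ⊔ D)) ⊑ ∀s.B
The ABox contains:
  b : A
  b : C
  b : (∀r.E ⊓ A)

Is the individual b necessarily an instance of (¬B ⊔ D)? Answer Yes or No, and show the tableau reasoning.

Yes

1. b : (¬B ⊔ D)?  L(b) = {A, C, (∀r.E ⊓ A)} ∪ {(B ⊓ ¬D)}
   clash {B, ¬B} at b — b ∈ (¬B ⊔ D)
2. Hence b : (¬B ⊔ D): entailed.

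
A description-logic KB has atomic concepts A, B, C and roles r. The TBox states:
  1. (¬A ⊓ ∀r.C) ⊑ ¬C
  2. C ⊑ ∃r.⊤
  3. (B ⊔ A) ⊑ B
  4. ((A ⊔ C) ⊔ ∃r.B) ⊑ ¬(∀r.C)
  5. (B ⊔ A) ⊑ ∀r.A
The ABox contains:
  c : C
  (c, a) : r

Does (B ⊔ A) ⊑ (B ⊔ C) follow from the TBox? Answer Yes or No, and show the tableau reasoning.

1. (B ⊔ A) ⊑ (B ⊔ C)  ⇔  ((B ⊔ A) ⊓ (¬B ⊓ ¬C)) unsat w.r.t. T
   all branches close; clash {B, ¬B} at x₀
2. Hence (B ⊔ A) ⊑ (B ⊔ C): entailed.

Yes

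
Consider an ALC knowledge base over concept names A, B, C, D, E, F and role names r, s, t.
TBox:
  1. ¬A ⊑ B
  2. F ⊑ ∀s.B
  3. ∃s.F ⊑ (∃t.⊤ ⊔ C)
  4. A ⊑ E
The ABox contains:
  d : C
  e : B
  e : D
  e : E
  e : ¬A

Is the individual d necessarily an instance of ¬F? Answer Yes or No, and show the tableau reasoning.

No

1. d : ¬F?  L(d) = {C} ∪ {F}
   apply at d: F⊑∀s.B
   open: L(d) ⊇ {A, C, E, F, ∀s.B, …} — d ∉ ¬F possible
2. Hence d : ¬F: not entailed.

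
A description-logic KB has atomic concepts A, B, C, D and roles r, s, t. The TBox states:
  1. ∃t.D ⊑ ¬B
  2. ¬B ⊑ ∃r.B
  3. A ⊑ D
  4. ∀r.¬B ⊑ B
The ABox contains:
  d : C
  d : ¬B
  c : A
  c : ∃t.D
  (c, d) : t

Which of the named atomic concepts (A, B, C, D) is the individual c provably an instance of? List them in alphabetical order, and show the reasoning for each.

1. c : A?  L(c) = {A, ∃t.D} ∪ {¬A}
   clash {A, ¬A} at c — c ∈ A
2. c : B?  L(c) = {A, ∃t.D} ∪ {¬B}
   apply at c: ¬B⊑∃r.B; A⊑D
   open: L(c) ⊇ {A, D, ¬B, ∃r.B, ∃t.D} (+ ∃-successors) — c ∉ B possible
3. c : C?  L(c) = {A, ∃t.D} ∪ {¬C}
   apply at c: ∃t.D⊑¬B; A⊑D
   open: L(c) ⊇ {A, D, ¬B, ¬C, ∃r.B, …} (+ ∃-successors) — c ∉ C possible
4. c : D?  L(c) = {A, ∃t.D} ∪ {¬D}
   clash {D, ¬D} at c — c ∈ D
5. Entailed for c: {A, D}

{A, D}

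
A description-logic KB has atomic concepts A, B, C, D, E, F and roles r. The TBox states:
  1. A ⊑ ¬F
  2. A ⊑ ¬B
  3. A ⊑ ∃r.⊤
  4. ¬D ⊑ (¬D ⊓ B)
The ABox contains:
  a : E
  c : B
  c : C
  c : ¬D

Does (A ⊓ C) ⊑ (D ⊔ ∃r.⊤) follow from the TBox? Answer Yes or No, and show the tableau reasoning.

1. (A ⊓ C) ⊑ (D ⊔ ∃r.⊤)  ⇔  ((A ⊓ C) ⊓ (¬D ⊓ ∀r.⊥)) unsat w.r.t. T
   all branches close; clash {B, ¬B} at x₀
2. Hence (A ⊓ C) ⊑ (D ⊔ ∃r.⊤): entailed.

Yes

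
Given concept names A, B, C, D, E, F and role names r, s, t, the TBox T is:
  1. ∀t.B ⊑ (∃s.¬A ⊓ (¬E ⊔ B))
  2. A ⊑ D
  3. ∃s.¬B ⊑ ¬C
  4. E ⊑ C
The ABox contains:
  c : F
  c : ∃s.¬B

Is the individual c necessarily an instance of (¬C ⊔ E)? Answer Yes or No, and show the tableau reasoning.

1. c : (¬C ⊔ E)?  L(c) = {F, ∃s.¬B} ∪ {(C ⊓ ¬E)}
   clash {C, ¬C} at c — c ∈ (¬C ⊔ E)
2. Hence c : (¬C ⊔ E): entailed.

Yes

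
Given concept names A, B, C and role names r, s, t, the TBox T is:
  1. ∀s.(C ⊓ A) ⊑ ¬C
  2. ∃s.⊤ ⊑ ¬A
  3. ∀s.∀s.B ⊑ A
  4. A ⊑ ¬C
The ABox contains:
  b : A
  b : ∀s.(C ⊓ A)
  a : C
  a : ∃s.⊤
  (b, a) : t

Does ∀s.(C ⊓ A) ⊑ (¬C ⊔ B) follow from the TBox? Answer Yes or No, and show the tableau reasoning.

Yes

1. ∀s.(C ⊓ A) ⊑ (¬C ⊔ B)  ⇔  (∀s.(C ⊓ A) ⊓ (C ⊓ ¬B)) unsat w.r.t. T
   all branches close; clash {C, ¬C} at x₀
2. Hence ∀s.(C ⊓ A) ⊑ (¬C ⊔ B): entailed.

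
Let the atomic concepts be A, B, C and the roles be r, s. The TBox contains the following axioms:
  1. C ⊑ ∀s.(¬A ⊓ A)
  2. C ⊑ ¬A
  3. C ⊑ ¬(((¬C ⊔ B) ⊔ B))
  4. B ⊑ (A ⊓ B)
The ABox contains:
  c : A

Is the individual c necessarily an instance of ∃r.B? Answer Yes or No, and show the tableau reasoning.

1. c : ∃r.B?  L(c) = {A} ∪ {∀r.¬B}
   open: L(c) ⊇ {A, ¬B, ¬C, ∀r.¬B} — c ∉ ∃r.B possible
2. Hence c : ∃r.B: not entailed.

No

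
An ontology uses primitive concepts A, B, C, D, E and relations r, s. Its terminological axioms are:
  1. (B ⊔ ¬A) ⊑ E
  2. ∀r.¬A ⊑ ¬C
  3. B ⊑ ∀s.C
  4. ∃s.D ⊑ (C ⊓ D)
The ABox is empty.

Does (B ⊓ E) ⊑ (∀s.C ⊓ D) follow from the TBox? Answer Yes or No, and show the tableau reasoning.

1. (B ⊓ E) ⊑ (∀s.C ⊓ D)  ⇔  ((B ⊓ E) ⊓ (∃s.¬C ⊔ ¬D)) unsat w.r.t. T
   apply at x₀: B⊑∀s.C
   open: L(x₀) ⊇ {B, E, ¬D, ∀s.C, ∀s.¬D, …} (+ ∃-successors)
2. Hence (B ⊓ E) ⊑ (∀s.C ⊓ D): not entailed.

No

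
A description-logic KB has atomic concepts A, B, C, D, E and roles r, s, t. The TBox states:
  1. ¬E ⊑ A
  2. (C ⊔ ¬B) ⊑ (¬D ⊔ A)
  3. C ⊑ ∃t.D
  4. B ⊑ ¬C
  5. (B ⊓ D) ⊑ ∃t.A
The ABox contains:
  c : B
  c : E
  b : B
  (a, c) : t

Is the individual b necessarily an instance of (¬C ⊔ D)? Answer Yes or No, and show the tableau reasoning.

Yes

1. b : (¬C ⊔ D)?  L(b) = {B} ∪ {(C ⊓ ¬D)}
   clash {C, ¬C} at b — b ∈ (¬C ⊔ D)
2. Hence b : (¬C ⊔ D): entailed.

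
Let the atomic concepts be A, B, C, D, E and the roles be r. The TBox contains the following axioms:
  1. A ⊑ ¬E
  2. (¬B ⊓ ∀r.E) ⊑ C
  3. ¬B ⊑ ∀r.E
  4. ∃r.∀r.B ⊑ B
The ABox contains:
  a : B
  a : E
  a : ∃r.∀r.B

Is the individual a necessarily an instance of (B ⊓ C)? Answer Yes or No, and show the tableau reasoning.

1. a : (B ⊓ C)?  L(a) = {B, E, ∃r.∀r.B} ∪ {(¬B ⊔ ¬C)}
   open: L(a) ⊇ {B, E, ¬A, ¬C, ∃r.∀r.B} (+ ∃-successors) — a ∉ (B ⊓ C) possible
2. Hence a : (B ⊓ C): not entailed.

No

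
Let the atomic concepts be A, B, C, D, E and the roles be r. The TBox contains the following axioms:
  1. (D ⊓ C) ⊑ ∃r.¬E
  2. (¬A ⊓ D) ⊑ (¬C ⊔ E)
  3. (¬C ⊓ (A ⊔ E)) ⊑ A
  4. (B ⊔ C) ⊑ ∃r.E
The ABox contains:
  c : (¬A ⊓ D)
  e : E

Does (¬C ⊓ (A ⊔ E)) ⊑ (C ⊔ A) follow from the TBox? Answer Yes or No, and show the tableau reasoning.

1. (¬C ⊓ (A ⊔ E)) ⊑ (C ⊔ A)  ⇔  ((¬C ⊓ (A ⊔ E)) ⊓ (¬C ⊓ ¬A)) unsat w.r.t. T
   all branches close; clash {A, ¬A} at x₀
2. Hence (¬C ⊓ (A ⊔ E)) ⊑ (C ⊔ A): entailed.

Yes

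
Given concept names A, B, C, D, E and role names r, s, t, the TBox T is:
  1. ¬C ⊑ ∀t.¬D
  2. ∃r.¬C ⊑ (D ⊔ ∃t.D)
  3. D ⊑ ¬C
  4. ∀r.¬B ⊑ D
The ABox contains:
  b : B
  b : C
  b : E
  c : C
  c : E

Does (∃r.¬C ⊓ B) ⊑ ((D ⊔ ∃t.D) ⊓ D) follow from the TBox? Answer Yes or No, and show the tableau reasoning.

No

1. (∃r.¬C ⊓ B) ⊑ ((D ⊔ ∃t.D) ⊓ D)  ⇔  ((∃r.¬C ⊓ B) ⊓ ((¬D ⊓ ∀t.¬D) ⊔ ¬D)) unsat w.r.t. T
   apply at x₀: ∃r.¬C⊑(D ⊔ ∃t.D)
   open: L(x₀) ⊇ {B, C, ¬D, ∃r.B, ∃r.¬C, …} (+ ∃-successors)
2. Hence (∃r.¬C ⊓ B) ⊑ ((D ⊔ ∃t.D) ⊓ D): not entailed.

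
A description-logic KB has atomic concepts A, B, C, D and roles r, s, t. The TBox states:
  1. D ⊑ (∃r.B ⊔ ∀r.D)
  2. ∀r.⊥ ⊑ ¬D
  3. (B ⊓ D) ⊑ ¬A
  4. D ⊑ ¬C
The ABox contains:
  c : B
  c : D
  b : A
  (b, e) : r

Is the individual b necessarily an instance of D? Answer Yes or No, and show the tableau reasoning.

1. b : D?  L(b) = {A} ∪ {¬D}
   open: L(b) ⊇ {A, ¬D} — b ∉ D possible
2. Hence b : D: not entailed.

No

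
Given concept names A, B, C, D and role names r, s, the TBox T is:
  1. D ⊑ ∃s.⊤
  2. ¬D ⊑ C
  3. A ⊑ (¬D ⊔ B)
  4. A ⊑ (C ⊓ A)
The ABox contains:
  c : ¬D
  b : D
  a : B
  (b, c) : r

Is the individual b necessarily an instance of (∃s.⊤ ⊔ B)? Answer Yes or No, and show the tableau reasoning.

Yes

1. b : (∃s.⊤ ⊔ B)?  L(b) = {D} ∪ {(∀s.⊥ ⊓ ¬B)}
   clash {B, ¬B} at b — b ∈ (∃s.⊤ ⊔ B)
2. Hence b : (∃s.⊤ ⊔ B): entailed.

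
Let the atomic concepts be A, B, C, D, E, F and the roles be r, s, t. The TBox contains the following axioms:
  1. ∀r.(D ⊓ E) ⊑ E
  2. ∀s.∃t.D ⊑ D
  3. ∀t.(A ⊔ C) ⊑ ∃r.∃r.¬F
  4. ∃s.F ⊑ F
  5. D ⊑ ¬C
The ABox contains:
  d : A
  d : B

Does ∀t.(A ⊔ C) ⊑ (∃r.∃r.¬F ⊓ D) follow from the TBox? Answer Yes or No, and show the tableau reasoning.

1. ∀t.(A ⊔ C) ⊑ (∃r.∃r.¬F ⊓ D)  ⇔  (∀t.(A ⊔ C) ⊓ (∀r.∀r.F ⊔ ¬D)) unsat w.r.t. T
   apply at x₀: ∀t.(A ⊔ C)⊑∃r.∃r.¬F
   open: L(x₀) ⊇ {¬D, ∀s.¬F, ∀t.(A ⊔ C), ∃r.(¬D ⊔ ¬E), ∃r.∃r.¬F, …} (+ ∃-successors)
2. Hence ∀t.(A ⊔ C) ⊑ (∃r.∃r.¬F ⊓ D): not entailed.

No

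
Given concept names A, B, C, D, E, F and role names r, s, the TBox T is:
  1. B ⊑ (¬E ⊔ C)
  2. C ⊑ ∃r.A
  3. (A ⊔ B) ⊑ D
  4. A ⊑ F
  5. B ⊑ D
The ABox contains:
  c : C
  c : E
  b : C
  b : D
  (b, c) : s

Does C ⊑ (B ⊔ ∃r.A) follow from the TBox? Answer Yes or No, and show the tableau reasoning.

1. C ⊑ (B ⊔ ∃r.A)  ⇔  (C ⊓ (¬B ⊓ ∀r.¬A)) unsat w.r.t. T
   all branches close; clash {A, ¬A} at an ∃-successor
2. Hence C ⊑ (B ⊔ ∃r.A): entailed.

Yes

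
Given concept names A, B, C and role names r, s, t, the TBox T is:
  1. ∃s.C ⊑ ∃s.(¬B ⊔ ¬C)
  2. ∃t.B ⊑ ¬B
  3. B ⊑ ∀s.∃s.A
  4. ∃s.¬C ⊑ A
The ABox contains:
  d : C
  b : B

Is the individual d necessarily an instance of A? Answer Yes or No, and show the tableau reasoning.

1. d : A?  L(d) = {C} ∪ {¬A}
   open: L(d) ⊇ {C, ¬A, ¬B, ∀s.C, ∀s.¬C} — d ∉ A possible
2. Hence d : A: not entailed.

No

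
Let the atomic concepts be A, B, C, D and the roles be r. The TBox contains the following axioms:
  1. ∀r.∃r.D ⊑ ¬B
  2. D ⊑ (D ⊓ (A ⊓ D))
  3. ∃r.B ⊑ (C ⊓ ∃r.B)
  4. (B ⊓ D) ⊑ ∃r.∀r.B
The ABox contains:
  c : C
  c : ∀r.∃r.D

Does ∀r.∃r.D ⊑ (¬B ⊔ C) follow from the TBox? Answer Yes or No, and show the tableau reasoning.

1. ∀r.∃r.D ⊑ (¬B ⊔ C)  ⇔  (∀r.∃r.D ⊓ (B ⊓ ¬C)) unsat w.r.t. T
   all branches close; clash {C, ¬C} at x₀
2. Hence ∀r.∃r.D ⊑ (¬B ⊔ C): entailed.

Yes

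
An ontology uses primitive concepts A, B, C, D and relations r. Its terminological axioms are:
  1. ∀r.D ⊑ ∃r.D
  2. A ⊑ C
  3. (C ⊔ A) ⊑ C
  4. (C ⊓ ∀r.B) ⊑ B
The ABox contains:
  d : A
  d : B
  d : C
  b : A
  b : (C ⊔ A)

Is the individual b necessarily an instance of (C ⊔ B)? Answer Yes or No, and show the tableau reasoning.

Yes

1. b : (C ⊔ B)?  L(b) = {A, (C ⊔ A)} ∪ {(¬C ⊓ ¬B)}
   clash {C, ¬C} at b — b ∈ (C ⊔ B)
2. Hence b : (C ⊔ B): entailed.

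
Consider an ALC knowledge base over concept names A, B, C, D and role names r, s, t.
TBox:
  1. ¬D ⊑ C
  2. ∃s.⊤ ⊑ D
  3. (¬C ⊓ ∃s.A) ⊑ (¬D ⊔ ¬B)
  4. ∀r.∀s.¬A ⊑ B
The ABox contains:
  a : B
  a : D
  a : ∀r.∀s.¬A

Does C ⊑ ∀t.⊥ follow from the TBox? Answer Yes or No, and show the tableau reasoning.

1. C ⊑ ∀t.⊥  ⇔  (C ⊓ ∃t.⊤) unsat w.r.t. T
   open: L(x₀) ⊇ {C, ∀s.⊥, ∃r.∃s.A, ∃t.⊤} (+ ∃-successors)
2. Hence C ⊑ ∀t.⊥: not entailed.

No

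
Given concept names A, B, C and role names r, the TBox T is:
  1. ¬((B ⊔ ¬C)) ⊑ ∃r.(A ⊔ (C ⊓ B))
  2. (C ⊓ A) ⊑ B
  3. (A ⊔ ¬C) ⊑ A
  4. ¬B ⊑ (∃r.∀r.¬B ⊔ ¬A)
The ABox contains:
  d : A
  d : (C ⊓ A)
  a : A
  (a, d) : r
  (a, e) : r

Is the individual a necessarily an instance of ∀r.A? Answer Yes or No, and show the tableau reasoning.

1. a : ∀r.A?  L(a) = {A} ∪ {∃r.¬A}
   open: L(a) ⊇ {A, B, ¬C, ∃r.¬A} (+ ∃-successors) — a ∉ ∀r.A possible
2. Hence a : ∀r.A: not entailed.

No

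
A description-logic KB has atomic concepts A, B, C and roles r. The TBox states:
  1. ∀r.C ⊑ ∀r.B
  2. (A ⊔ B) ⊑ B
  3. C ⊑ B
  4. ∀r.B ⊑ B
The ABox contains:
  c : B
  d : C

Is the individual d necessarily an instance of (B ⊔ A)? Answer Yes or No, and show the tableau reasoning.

1. d : (B ⊔ A)?  L(d) = {C} ∪ {(¬B ⊓ ¬A)}
   clash {B, ¬B} at d — d ∈ (B ⊔ A)
2. Hence d : (B ⊔ A): entailed.

Yes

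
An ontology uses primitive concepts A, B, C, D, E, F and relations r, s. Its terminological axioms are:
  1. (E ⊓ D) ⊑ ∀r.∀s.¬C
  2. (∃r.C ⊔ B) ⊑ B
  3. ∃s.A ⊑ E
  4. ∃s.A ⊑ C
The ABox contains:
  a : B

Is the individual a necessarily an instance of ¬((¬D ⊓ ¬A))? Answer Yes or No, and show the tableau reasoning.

1. a : ¬((¬D ⊓ ¬A))?  L(a) = {B} ∪ {(¬D ⊓ ¬A)}
   open: L(a) ⊇ {B, ¬A, ¬D, ∀s.¬A} — a ∉ ¬((¬D ⊓ ¬A)) possible
2. Hence a : ¬((¬D ⊓ ¬A)): not entailed.

No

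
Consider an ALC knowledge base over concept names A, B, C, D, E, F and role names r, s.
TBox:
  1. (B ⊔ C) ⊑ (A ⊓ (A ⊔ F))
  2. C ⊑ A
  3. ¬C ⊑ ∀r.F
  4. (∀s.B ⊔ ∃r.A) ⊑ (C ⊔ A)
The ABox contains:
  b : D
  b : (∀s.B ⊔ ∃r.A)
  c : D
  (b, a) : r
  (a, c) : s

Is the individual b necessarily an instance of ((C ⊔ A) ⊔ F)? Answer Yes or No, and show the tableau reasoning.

1. b : ((C ⊔ A) ⊔ F)?  L(b) = {D, (∀s.B ⊔ ∃r.A)} ∪ {((¬C ⊓ ¬A) ⊓ ¬F)}
   clash {A, ¬A} at b — b ∈ ((C ⊔ A) ⊔ F)
2. Hence b : ((C ⊔ A) ⊔ F): entailed.

Yes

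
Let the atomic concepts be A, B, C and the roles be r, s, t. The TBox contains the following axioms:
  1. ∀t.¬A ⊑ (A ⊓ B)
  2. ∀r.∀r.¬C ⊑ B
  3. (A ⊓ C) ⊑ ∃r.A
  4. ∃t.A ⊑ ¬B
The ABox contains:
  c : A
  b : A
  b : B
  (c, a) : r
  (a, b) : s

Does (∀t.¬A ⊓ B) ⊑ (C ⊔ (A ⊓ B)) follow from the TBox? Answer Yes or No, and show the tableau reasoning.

Yes

1. (∀t.¬A ⊓ B) ⊑ (C ⊔ (A ⊓ B))  ⇔  ((∀t.¬A ⊓ B) ⊓ (¬C ⊓ (¬A ⊔ ¬B))) unsat w.r.t. T
   all branches close; clash {B, ¬B} at x₀
2. Hence (∀t.¬A ⊓ B) ⊑ (C ⊔ (A ⊓ B)): entailed.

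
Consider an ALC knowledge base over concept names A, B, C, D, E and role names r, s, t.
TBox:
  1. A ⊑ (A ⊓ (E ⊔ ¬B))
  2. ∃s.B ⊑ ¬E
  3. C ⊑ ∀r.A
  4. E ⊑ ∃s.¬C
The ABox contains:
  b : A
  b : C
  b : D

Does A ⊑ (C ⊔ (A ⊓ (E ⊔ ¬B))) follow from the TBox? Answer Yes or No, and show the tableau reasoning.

Yes

1. A ⊑ (C ⊔ (A ⊓ (E ⊔ ¬B)))  ⇔  (A ⊓ (¬C ⊓ (¬A ⊔ (¬E ⊓ B)))) unsat w.r.t. T
   all branches close; clash {B, ¬B} at x₀
2. Hence A ⊑ (C ⊔ (A ⊓ (E ⊔ ¬B))): entailed.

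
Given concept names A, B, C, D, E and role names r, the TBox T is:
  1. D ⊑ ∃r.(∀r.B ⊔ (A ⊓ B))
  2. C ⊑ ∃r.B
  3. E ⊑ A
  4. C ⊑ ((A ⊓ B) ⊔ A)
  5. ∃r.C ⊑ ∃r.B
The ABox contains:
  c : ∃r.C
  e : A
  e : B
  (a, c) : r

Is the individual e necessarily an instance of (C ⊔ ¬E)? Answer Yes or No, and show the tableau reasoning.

1. e : (C ⊔ ¬E)?  L(e) = {A, B} ∪ {(¬C ⊓ E)}
   open: L(e) ⊇ {A, B, E, ¬C, ¬D, …} — e ∉ (C ⊔ ¬E) possible
2. Hence e : (C ⊔ ¬E): not entailed.

No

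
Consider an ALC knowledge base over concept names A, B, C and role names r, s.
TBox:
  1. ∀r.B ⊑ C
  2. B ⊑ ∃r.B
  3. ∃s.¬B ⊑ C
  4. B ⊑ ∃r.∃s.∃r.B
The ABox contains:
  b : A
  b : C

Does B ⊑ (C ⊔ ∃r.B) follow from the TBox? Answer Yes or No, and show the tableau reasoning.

Yes

1. B ⊑ (C ⊔ ∃r.B)  ⇔  (B ⊓ (¬C ⊓ ∀r.¬B)) unsat w.r.t. T
   all branches close; clash {C, ¬C} at x₀
2. Hence B ⊑ (C ⊔ ∃r.B): entailed.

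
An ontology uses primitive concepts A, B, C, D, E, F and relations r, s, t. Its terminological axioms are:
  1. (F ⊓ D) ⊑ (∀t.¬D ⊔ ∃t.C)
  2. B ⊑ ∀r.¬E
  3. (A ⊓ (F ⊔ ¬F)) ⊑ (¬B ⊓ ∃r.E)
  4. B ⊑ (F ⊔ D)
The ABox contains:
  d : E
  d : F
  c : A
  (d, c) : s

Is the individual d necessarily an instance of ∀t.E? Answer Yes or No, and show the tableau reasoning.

No

1. d : ∀t.E?  L(d) = {E, F} ∪ {∃t.¬E}
   open: L(d) ⊇ {E, F, ¬A, ¬B, ¬D, …} (+ ∃-successors) — d ∉ ∀t.E possible
2. Hence d : ∀t.E: not entailed.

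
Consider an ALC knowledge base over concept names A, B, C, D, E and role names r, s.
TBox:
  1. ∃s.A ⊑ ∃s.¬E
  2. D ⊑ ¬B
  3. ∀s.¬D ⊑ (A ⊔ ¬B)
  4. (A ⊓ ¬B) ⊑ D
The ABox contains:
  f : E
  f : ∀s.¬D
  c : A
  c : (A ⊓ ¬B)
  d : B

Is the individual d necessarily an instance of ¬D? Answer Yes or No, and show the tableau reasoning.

1. d : ¬D?  L(d) = {B} ∪ {D}
   clash {B, ¬B} at d — d ∈ ¬D
2. Hence d : ¬D: entailed.

Yes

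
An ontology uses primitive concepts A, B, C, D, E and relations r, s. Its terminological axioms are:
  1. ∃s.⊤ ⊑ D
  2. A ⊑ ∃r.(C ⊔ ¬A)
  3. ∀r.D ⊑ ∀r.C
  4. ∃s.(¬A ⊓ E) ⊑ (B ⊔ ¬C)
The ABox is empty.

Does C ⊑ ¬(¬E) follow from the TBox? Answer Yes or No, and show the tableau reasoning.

No

1. C ⊑ ¬(¬E)  ⇔  (C ⊓ ¬E) unsat w.r.t. T
   open: L(x₀) ⊇ {C, ¬A, ¬E, ∀s.(A ⊔ ¬E), ∀s.⊥, …} (+ ∃-successors)
2. Hence C ⊑ ¬(¬E): not entailed.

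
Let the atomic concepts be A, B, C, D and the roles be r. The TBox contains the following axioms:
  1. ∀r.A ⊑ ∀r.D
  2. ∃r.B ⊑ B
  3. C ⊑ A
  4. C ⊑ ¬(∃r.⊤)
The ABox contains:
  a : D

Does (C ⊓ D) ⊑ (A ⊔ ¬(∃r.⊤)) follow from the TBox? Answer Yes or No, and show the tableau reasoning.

1. (C ⊓ D) ⊑ (A ⊔ ¬(∃r.⊤))  ⇔  ((C ⊓ D) ⊓ (¬A ⊓ ∃r.⊤)) unsat w.r.t. T
   all branches close; clash {A, ¬A} at x₀
2. Hence (C ⊓ D) ⊑ (A ⊔ ¬(∃r.⊤)): entailed.

Yes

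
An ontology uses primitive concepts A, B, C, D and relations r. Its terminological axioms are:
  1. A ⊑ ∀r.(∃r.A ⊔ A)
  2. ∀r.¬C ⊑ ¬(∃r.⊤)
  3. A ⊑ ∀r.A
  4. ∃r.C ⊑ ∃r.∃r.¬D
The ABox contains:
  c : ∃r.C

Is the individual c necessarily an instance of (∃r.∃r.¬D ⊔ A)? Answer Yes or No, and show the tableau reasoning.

1. c : (∃r.∃r.¬D ⊔ A)?  L(c) = {∃r.C} ∪ {(∀r.∀r.D ⊓ ¬A)}
   clash ⊥ at an ∃-successor — c ∈ (∃r.∃r.¬D ⊔ A)
2. Hence c : (∃r.∃r.¬D ⊔ A): entailed.

Yes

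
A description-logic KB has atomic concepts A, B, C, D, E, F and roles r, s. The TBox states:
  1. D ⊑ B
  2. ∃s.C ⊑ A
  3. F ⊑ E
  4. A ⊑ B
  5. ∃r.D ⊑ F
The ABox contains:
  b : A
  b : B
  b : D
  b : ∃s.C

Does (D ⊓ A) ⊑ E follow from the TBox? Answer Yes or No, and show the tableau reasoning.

No

1. (D ⊓ A) ⊑ E  ⇔  ((D ⊓ A) ⊓ ¬E) unsat w.r.t. T
   apply at x₀: D⊑B; A⊑B
   open: L(x₀) ⊇ {A, B, D, ¬E, ¬F, …}
2. Hence (D ⊓ A) ⊑ E: not entailed.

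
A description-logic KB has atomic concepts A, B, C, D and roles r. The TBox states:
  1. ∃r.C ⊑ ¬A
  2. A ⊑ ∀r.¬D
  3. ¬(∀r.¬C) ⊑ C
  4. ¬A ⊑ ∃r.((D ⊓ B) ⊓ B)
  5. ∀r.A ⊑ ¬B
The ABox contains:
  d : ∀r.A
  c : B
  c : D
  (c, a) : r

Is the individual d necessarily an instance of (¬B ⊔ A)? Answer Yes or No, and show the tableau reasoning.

Yes

1. d : (¬B ⊔ A)?  L(d) = {∀r.A} ∪ {(B ⊓ ¬A)}
   clash {B, ¬B} at d — d ∈ (¬B ⊔ A)
2. Hence d : (¬B ⊔ A): entailed.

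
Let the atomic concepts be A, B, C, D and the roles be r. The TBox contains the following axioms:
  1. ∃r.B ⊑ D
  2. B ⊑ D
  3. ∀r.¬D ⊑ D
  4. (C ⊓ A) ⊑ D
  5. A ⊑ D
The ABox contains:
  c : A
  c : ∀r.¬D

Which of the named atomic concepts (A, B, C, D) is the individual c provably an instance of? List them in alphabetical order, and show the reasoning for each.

{A, D}

1. c : A?  L(c) = {A, ∀r.¬D} ∪ {¬A}
   clash {A, ¬A} at c — c ∈ A
2. c : B?  L(c) = {A, ∀r.¬D} ∪ {¬B}
   apply at c: ∀r.¬D⊑D; A⊑D
   open: L(c) ⊇ {A, D, ¬B, ∀r.¬D} — c ∉ B possible
3. c : C?  L(c) = {A, ∀r.¬D} ∪ {¬C}
   apply at c: ∀r.¬D⊑D; A⊑D
   open: L(c) ⊇ {A, D, ¬C, ∀r.¬D} — c ∉ C possible
4. c : D?  L(c) = {A, ∀r.¬D} ∪ {¬D}
   clash {D, ¬D} at c — c ∈ D
5. Entailed for c: {A, D}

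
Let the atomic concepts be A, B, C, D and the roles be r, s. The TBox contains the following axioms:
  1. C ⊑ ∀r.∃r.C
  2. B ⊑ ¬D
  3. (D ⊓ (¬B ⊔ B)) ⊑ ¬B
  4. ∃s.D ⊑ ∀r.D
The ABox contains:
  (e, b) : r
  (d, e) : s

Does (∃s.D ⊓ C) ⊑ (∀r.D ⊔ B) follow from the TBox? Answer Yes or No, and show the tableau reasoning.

Yes

1. (∃s.D ⊓ C) ⊑ (∀r.D ⊔ B)  ⇔  ((∃s.D ⊓ C) ⊓ (∃r.¬D ⊓ ¬B)) unsat w.r.t. T
   all branches close; clash {D, ¬D} at an ∃-successor
2. Hence (∃s.D ⊓ C) ⊑ (∀r.D ⊔ B): entailed.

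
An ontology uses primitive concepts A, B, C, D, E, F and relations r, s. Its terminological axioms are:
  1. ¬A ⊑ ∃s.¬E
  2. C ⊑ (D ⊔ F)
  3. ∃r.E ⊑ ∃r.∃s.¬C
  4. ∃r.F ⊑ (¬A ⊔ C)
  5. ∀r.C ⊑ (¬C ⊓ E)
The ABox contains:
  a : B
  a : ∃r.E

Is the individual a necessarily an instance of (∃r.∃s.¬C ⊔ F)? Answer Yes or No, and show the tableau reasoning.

Yes

1. a : (∃r.∃s.¬C ⊔ F)?  L(a) = {B, ∃r.E} ∪ {(∀r.∀s.C ⊓ ¬F)}
   clash {F, ¬F} at a — a ∈ (∃r.∃s.¬C ⊔ F)
2. Hence a : (∃r.∃s.¬C ⊔ F): entailed.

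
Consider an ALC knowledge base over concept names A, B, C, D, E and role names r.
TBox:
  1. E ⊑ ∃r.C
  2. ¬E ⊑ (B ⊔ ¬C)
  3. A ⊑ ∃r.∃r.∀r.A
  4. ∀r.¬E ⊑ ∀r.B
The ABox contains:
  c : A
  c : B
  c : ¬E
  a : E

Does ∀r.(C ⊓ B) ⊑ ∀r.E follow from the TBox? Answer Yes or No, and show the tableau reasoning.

1. ∀r.(C ⊓ B) ⊑ ∀r.E  ⇔  (∀r.(C ⊓ B) ⊓ ∃r.¬E) unsat w.r.t. T
   open: L(x₀) ⊇ {B, ¬A, ¬E, ∀r.(C ⊓ B), ∃r.E, …} (+ ∃-successors)
2. Hence ∀r.(C ⊓ B) ⊑ ∀r.E: not entailed.

No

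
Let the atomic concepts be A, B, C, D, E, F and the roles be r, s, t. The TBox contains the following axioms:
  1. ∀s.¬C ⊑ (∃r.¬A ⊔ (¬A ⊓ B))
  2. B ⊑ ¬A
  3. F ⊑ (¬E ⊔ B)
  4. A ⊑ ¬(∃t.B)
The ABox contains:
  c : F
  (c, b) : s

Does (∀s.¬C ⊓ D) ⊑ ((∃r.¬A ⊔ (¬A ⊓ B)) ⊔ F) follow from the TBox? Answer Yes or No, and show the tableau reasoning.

1. (∀s.¬C ⊓ D) ⊑ ((∃r.¬A ⊔ (¬A ⊓ B)) ⊔ F)  ⇔  ((∀s.¬C ⊓ D) ⊓ ((∀r.A ⊓ (A ⊔ ¬B)) ⊓ ¬F)) unsat w.r.t. T
   all branches close; clash {B, ¬B} at x₀
2. Hence (∀s.¬C ⊓ D) ⊑ ((∃r.¬A ⊔ (¬A ⊓ B)) ⊔ F): entailed.

Yes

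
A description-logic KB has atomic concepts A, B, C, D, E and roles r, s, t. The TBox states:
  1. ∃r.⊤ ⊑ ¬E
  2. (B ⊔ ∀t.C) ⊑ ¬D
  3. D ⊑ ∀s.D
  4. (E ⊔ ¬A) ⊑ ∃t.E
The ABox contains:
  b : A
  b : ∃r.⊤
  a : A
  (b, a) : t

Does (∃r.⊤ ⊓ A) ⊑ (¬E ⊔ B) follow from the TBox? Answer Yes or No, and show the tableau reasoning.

1. (∃r.⊤ ⊓ A) ⊑ (¬E ⊔ B)  ⇔  ((∃r.⊤ ⊓ A) ⊓ (E ⊓ ¬B)) unsat w.r.t. T
   all branches close; clash {E, ¬E} at x₀
2. Hence (∃r.⊤ ⊓ A) ⊑ (¬E ⊔ B): entailed.

Yes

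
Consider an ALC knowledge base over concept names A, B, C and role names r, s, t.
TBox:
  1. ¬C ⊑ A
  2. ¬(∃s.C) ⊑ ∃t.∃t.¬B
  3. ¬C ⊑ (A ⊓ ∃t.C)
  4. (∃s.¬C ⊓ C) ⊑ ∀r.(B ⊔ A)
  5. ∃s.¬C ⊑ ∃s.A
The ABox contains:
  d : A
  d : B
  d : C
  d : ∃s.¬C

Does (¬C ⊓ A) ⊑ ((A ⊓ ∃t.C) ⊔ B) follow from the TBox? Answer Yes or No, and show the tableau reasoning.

1. (¬C ⊓ A) ⊑ ((A ⊓ ∃t.C) ⊔ B)  ⇔  ((¬C ⊓ A) ⊓ ((¬A ⊔ ∀t.¬C) ⊓ ¬B)) unsat w.r.t. T
   all branches close; clash {C, ¬C} at an ∃-successor
2. Hence (¬C ⊓ A) ⊑ ((A ⊓ ∃t.C) ⊔ B): entailed.

Yes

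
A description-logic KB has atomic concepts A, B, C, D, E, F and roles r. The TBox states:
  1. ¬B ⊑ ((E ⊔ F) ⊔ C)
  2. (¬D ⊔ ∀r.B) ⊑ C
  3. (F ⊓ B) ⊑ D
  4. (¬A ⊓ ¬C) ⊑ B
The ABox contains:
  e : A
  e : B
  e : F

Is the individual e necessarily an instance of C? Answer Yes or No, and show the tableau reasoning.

1. e : C?  L(e) = {A, B, F} ∪ {¬C}
   open: L(e) ⊇ {A, B, D, F, ¬C, …} (+ ∃-successors) — e ∉ C possible
2. Hence e : C: not entailed.

No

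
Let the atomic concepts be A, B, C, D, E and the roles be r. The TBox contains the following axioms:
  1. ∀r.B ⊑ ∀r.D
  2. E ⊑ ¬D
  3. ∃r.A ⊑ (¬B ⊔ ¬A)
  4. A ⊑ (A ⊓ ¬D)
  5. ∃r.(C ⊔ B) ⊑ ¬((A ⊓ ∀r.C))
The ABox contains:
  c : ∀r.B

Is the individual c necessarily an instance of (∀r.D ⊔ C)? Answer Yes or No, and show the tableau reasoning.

1. c : (∀r.D ⊔ C)?  L(c) = {∀r.B} ∪ {(∃r.¬D ⊓ ¬C)}
   clash {A, ¬A} at c — c ∈ (∀r.D ⊔ C)
2. Hence c : (∀r.D ⊔ C): entailed.

Yes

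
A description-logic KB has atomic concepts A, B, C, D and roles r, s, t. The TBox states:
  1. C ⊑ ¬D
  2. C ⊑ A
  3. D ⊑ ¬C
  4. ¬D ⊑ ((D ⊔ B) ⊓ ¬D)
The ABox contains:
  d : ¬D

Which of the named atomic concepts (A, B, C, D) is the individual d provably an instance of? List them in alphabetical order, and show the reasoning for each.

{B}

1. d : A?  L(d) = {¬D} ∪ {¬A}
   apply at d: ¬D⊑((D ⊔ B) ⊓ ¬D)
   open: L(d) ⊇ {B, ¬A, ¬C, ¬D} — d ∉ A possible
2. d : B?  L(d) = {¬D} ∪ {¬B}
   clash {B, ¬B} at d — d ∈ B
3. d : C?  L(d) = {¬D} ∪ {¬C}
   apply at d: ¬D⊑((D ⊔ B) ⊓ ¬D)
   open: L(d) ⊇ {B, ¬C, ¬D} — d ∉ C possible
4. d : D?  L(d) = {¬D} ∪ {¬D}
   apply at d: ¬D⊑((D ⊔ B) ⊓ ¬D)
   open: L(d) ⊇ {B, ¬C, ¬D} — d ∉ D possible
5. Entailed for d: {B}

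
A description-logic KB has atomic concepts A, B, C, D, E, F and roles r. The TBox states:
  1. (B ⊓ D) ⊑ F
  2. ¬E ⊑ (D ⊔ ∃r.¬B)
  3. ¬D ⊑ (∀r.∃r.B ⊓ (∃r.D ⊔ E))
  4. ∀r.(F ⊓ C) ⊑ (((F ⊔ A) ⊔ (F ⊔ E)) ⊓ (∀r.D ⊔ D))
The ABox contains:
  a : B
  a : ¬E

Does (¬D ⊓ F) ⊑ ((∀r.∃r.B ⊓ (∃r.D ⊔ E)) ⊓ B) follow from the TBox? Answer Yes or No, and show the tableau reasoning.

No

1. (¬D ⊓ F) ⊑ ((∀r.∃r.B ⊓ (∃r.D ⊔ E)) ⊓ B)  ⇔  ((¬D ⊓ F) ⊓ ((∃r.∀r.¬B ⊔ (∀r.¬D ⊓ ¬E)) ⊔ ¬B)) unsat w.r.t. T
   apply at x₀: ¬D⊑(∀r.∃r.B ⊓ (∃r.D ⊔ E))
   open: L(x₀) ⊇ {E, F, ¬B, ¬D, ∀r.∃r.B, …} (+ ∃-successors)
2. Hence (¬D ⊓ F) ⊑ ((∀r.∃r.B ⊓ (∃r.D ⊔ E)) ⊓ B): not entailed.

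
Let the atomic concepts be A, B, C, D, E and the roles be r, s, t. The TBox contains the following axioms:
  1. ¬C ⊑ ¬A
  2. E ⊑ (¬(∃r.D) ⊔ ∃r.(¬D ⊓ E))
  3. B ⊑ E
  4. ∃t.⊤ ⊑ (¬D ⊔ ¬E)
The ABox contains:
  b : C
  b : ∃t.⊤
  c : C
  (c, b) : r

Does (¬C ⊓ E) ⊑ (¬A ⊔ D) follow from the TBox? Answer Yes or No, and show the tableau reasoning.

Yes

1. (¬C ⊓ E) ⊑ (¬A ⊔ D)  ⇔  ((¬C ⊓ E) ⊓ (A ⊓ ¬D)) unsat w.r.t. T
   all branches close; clash {A, ¬A} at x₀
2. Hence (¬C ⊓ E) ⊑ (¬A ⊔ D): entailed.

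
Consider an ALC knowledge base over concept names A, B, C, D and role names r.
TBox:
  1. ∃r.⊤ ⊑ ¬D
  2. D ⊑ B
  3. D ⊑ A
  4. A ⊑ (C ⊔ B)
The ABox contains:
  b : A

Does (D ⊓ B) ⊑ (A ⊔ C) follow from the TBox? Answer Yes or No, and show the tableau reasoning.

1. (D ⊓ B) ⊑ (A ⊔ C)  ⇔  ((D ⊓ B) ⊓ (¬A ⊓ ¬C)) unsat w.r.t. T
   all branches close; clash {A, ¬A} at x₀
2. Hence (D ⊓ B) ⊑ (A ⊔ C): entailed.

Yes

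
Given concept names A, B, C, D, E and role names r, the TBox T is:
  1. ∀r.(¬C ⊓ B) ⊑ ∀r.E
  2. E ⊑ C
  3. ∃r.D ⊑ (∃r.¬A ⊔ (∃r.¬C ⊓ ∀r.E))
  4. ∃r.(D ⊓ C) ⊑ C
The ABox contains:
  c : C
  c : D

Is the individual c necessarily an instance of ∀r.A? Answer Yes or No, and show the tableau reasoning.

No

1. c : ∀r.A?  L(c) = {C, D} ∪ {∃r.¬A}
   open: L(c) ⊇ {C, D, ∀r.¬D, ∃r.(C ⊔ ¬B), ∃r.¬A} (+ ∃-successors) — c ∉ ∀r.A possible
2. Hence c : ∀r.A: not entailed.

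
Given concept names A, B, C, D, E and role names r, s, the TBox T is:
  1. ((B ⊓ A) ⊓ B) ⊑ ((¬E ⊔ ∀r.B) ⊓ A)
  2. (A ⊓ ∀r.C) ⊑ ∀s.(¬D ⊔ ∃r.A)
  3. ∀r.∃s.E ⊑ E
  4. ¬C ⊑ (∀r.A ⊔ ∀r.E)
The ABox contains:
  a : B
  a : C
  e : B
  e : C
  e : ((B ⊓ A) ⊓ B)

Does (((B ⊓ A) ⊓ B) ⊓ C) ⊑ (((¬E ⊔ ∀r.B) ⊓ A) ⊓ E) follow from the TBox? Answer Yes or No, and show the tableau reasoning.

1. (((B ⊓ A) ⊓ B) ⊓ C) ⊑ (((¬E ⊔ ∀r.B) ⊓ A) ⊓ E)  ⇔  ((((B ⊓ A) ⊓ B) ⊓ C) ⊓ (((E ⊓ ∃r.¬B) ⊔ ¬A) ⊔ ¬E)) unsat w.r.t. T
   apply at x₀: ((B ⊓ A) ⊓ B)⊑((¬E ⊔ ∀r.B) ⊓ A)
   open: L(x₀) ⊇ {A, B, C, ¬E, ∃r.¬C, …} (+ ∃-successors)
2. Hence (((B ⊓ A) ⊓ B) ⊓ C) ⊑ (((¬E ⊔ ∀r.B) ⊓ A) ⊓ E): not entailed.

No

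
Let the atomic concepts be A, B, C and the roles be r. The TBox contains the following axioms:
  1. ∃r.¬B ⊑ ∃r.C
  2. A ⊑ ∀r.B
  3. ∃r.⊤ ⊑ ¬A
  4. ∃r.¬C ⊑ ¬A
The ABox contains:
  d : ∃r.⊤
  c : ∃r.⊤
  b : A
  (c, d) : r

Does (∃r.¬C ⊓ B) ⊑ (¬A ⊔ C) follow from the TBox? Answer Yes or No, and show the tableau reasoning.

Yes

1. (∃r.¬C ⊓ B) ⊑ (¬A ⊔ C)  ⇔  ((∃r.¬C ⊓ B) ⊓ (A ⊓ ¬C)) unsat w.r.t. T
   all branches close; clash {A, ¬A} at x₀
2. Hence (∃r.¬C ⊓ B) ⊑ (¬A ⊔ C): entailed.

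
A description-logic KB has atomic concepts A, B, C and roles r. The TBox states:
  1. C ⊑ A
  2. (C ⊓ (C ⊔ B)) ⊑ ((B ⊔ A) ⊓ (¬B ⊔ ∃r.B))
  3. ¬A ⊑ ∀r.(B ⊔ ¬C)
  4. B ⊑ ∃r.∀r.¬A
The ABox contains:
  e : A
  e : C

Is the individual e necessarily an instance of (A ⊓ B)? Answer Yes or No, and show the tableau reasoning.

1. e : (A ⊓ B)?  L(e) = {A, C} ∪ {(¬A ⊔ ¬B)}
   open: L(e) ⊇ {A, C, ¬B} — e ∉ (A ⊓ B) possible
2. Hence e : (A ⊓ B): not entailed.

No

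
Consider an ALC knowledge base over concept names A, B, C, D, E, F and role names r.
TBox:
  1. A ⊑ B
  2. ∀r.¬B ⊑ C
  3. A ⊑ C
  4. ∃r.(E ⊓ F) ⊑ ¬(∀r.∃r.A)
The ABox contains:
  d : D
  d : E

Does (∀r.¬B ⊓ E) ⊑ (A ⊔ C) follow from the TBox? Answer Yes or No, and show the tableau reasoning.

1. (∀r.¬B ⊓ E) ⊑ (A ⊔ C)  ⇔  ((∀r.¬B ⊓ E) ⊓ (¬A ⊓ ¬C)) unsat w.r.t. T
   all branches close; clash {C, ¬C} at x₀
2. Hence (∀r.¬B ⊓ E) ⊑ (A ⊔ C): entailed.

Yes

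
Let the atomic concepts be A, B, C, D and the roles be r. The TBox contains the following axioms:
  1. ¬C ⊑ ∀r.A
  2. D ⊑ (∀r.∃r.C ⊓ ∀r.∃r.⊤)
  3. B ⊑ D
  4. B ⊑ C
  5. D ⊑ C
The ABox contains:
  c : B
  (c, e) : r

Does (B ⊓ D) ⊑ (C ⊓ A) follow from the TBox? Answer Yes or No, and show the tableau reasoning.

No

1. (B ⊓ D) ⊑ (C ⊓ A)  ⇔  ((B ⊓ D) ⊓ (¬C ⊔ ¬A)) unsat w.r.t. T
   apply at x₀: D⊑(∀r.∃r.C ⊓ ∀r.∃r.⊤); B⊑C; D⊑C
   open: L(x₀) ⊇ {B, C, D, ¬A, ∀r.∃r.C, …}
2. Hence (B ⊓ D) ⊑ (C ⊓ A): not entailed.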